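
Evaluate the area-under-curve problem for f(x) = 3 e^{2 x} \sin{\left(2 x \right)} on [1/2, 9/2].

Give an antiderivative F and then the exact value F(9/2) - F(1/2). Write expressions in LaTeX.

Antiderivative: F(x) = \frac{3 e^{2 x} \sin{\left(2 x \right)}}{4} - \frac{3 e^{2 x} \cos{\left(2 x \right)}}{4}; value = - \frac{3 e \sin{\left(1 \right)}}{4} + \frac{3 e \cos{\left(1 \right)}}{4} + \frac{3 e^{9} \sin{\left(9 \right)}}{4} - \frac{3 e^{9} \cos{\left(9 \right)}}{4}

Differentiate the proposed F(x) back; it has to land on f(x) exactly.
F(x) = \frac{3 e^{2 x} \sin{\left(2 x \right)}}{4} - \frac{3 e^{2 x} \cos{\left(2 x \right)}}{4} is an antiderivative of f.
Check: d/dx[\frac{3 e^{2 x} \sin{\left(2 x \right)}}{4} - \frac{3 e^{2 x} \cos{\left(2 x \right)}}{4}] = 3 e^{2 x} \sin{\left(2 x \right)} = f(x).
F(9/2) = \frac{3 e^{9} \sin{\left(9 \right)}}{4} - \frac{3 e^{9} \cos{\left(9 \right)}}{4}; F(1/2) = - \frac{3 e \cos{\left(1 \right)}}{4} + \frac{3 e \sin{\left(1 \right)}}{4}.
Integral = F(9/2) - F(1/2) = - \frac{3 e \sin{\left(1 \right)}}{4} + \frac{3 e \cos{\left(1 \right)}}{4} + \frac{3 e^{9} \sin{\left(9 \right)}}{4} - \frac{3 e^{9} \cos{\left(9 \right)}}{4}.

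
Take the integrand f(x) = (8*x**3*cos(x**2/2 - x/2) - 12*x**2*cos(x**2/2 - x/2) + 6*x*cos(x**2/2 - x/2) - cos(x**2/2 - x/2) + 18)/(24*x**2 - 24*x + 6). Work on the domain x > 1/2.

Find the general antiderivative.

F(x) = sin(x**2/2 - x/2)/3 - 3/(2*(2*x - 1)) + C

Recover f(x) by differentiating a candidate F(x); any mismatch rules it out.
Check: d/dx[sin(x**2/2 - x/2)/3 - 3/(2*(2*x - 1))] = (8*x**3*cos(x**2/2 - x/2) - 12*x**2*cos(x**2/2 - x/2) + 6*x*cos(x**2/2 - x/2) - cos(x**2/2 - x/2) + 18)/(24*x**2 - 24*x + 6) = f(x).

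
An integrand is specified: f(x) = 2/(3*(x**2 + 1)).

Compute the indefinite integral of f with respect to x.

Recover f(x) by differentiating a candidate F(x); any mismatch rules it out.
Check: d/dx[2*atan(x)/3] = 2/(3*x**2 + 3), which equals f(x).

F(x) = 2*atan(x)/3 + C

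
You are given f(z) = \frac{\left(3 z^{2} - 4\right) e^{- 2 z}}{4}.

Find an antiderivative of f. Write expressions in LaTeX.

f has the shape u'v + uv' for u = - \frac{3 z^{2}}{8} - \frac{3 z}{8} + \frac{5}{16} and v = e^{- 2 z} — it is the derivative of the product u*v.
Check: d/dz[\frac{\left(- 6 z^{2} - 6 z + 5\right) e^{- 2 z}}{16}] = \frac{\left(3 z^{2} - 4\right) e^{- 2 z}}{4} = f(z).

An antiderivative is F(z) = \frac{\left(- 6 z^{2} - 6 z + 5\right) e^{- 2 z}}{16}.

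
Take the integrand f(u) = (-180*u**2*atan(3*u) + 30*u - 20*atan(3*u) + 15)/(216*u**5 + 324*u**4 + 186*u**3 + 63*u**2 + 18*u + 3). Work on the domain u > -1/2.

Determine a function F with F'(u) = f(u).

Recognize the product-rule pattern: f = v'r + vr' with v = 5/(3*(2*u + 1)**2), r = atan(3*u), so integration by parts undoes it.
Check: d/du[5*atan(3*u)/(3*(2*u + 1)**2)] = (-180*u**2*atan(3*u) + 30*u - 20*atan(3*u) + 15)/(216*u**5 + 324*u**4 + 186*u**3 + 63*u**2 + 18*u + 3) = f(u).

An antiderivative is F(u) = 5*atan(3*u)/(3*(2*u + 1)**2).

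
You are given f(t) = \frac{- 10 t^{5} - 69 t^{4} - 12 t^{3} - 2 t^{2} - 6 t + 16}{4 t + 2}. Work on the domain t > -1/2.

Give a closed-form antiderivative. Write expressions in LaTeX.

Recover f(t) by differentiating a candidate F(t); any mismatch rules it out.
Check: d/dt[- \frac{t^{5}}{2} - 4 t^{4} + \frac{5 t^{3}}{3} - \frac{3 t^{2}}{2} + 4 \log{\left(2 t + 1 \right)}] = \frac{- 10 t^{5} - 69 t^{4} - 12 t^{3} - 2 t^{2} - 6 t + 16}{4 t + 2} = f(t).

An antiderivative is F(t) = - \frac{t^{5}}{2} - 4 t^{4} + \frac{5 t^{3}}{3} - \frac{3 t^{2}}{2} + 4 \log{\left(2 t + 1 \right)}.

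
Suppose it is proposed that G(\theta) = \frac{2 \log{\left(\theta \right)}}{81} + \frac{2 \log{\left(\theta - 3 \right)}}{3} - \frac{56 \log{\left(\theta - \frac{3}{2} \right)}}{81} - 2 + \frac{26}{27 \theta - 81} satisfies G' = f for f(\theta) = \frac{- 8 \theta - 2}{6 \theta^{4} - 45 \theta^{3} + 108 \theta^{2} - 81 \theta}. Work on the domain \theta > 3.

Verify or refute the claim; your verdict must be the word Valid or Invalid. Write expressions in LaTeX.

Valid - the claim checks out under differentiation.

d/d\theta[G] = \frac{- 8 \theta - 2}{6 \theta^{4} - 45 \theta^{3} + 108 \theta^{2} - 81 \theta}
This equals f(\theta) exactly, so the claim holds.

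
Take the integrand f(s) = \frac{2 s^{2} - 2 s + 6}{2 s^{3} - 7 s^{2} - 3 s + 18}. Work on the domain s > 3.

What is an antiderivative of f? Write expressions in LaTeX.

The denominator factors as \left(s - 3\right) \left(s - 2\right) \left(2 s + 3\right); partial fractions split f into directly integrable pieces: \frac{6}{7 \left(2 s + 3\right)} - \frac{10}{7 \left(s - 2\right)} + \frac{2}{s - 3}.
Check: d/ds[\frac{14 \log{\left(s - 3 \right)} - 10 \log{\left(s - 2 \right)} + 3 \log{\left(s + \frac{3}{2} \right)}}{7}] = \frac{2 s^{2} - 2 s + 6}{2 s^{3} - 7 s^{2} - 3 s + 18} = f(s).

An antiderivative is F(s) = \frac{14 \log{\left(s - 3 \right)} - 10 \log{\left(s - 2 \right)} + 3 \log{\left(s + \frac{3}{2} \right)}}{7}.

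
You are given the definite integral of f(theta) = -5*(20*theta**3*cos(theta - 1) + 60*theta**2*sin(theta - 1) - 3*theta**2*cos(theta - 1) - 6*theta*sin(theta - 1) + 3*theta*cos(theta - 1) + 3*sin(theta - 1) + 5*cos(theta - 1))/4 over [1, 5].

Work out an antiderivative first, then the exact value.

Recognize the product-rule pattern: f = u'v + uv' with u = -25*theta**3 + 15*theta**2/4 - 15*theta/4 - 25/4, v = sin(theta - 1), so integration by parts undoes it.
F(theta) = -5*(20*theta**3 - 3*theta**2 + 3*theta + 5)*sin(theta - 1)/4 is an antiderivative of f.
Check: d/dtheta[-5*(20*theta**3 - 3*theta**2 + 3*theta + 5)*sin(theta - 1)/4] = -25*theta**3*cos(theta - 1) - 75*theta**2*sin(theta - 1) + 15*theta**2*cos(theta - 1)/4 + 15*theta*sin(theta - 1)/2 - 15*theta*cos(theta - 1)/4 - 15*sin(theta - 1)/4 - 25*cos(theta - 1)/4, which equals f(theta).
F(5) = -12225*sin(4)/4; F(1) = 0.
Integral = F(5) - F(1) = -12225*sin(4)/4.

Antiderivative: F(theta) = -5*(20*theta**3 - 3*theta**2 + 3*theta + 5)*sin(theta - 1)/4; value = -12225*sin(4)/4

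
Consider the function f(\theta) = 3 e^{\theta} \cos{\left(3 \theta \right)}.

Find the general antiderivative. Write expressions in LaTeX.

F(\theta) = \frac{9 e^{\theta} \sin{\left(3 \theta \right)}}{10} + \frac{3 e^{\theta} \cos{\left(3 \theta \right)}}{10} + C

Any candidate F(\theta) must reproduce f(\theta) exactly when differentiated.
Check: d/d\theta[\frac{9 e^{\theta} \sin{\left(3 \theta \right)}}{10} + \frac{3 e^{\theta} \cos{\left(3 \theta \right)}}{10}] = 3 e^{\theta} \cos{\left(3 \theta \right)} = f(\theta).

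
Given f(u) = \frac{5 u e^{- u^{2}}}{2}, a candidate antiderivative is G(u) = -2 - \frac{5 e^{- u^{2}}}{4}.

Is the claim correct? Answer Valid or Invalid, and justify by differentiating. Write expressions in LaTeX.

d/du[G] = \frac{5 u e^{- u^{2}}}{2}
This equals f(u) exactly, so the claim holds.

Valid - the claim checks out under differentiation.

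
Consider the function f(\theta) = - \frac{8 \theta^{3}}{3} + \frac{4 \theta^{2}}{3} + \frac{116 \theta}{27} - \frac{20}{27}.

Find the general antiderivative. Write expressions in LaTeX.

The substitution u = - \theta^{2} + \frac{\theta}{3} + \frac{5}{3} works: f is exactly (dF/du)*(du/d\theta) for that inner function.
Check: d/d\theta[- \frac{2 \left(- \theta^{2} + \frac{\theta}{3} + \frac{5}{3}\right)^{2}}{3}] = - \frac{8 \theta^{3}}{3} + \frac{4 \theta^{2}}{3} + \frac{116 \theta}{27} - \frac{20}{27} = f(\theta).

F(\theta) = - \frac{2 \left(- \theta^{2} + \frac{\theta}{3} + \frac{5}{3}\right)^{2}}{3} + C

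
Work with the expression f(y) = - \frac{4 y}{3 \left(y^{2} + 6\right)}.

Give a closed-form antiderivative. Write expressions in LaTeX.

f matches the chain-rule pattern g'(h)*h' with inner function h(y) = y^{2} + 6; substituting u = h(y) collapses the integral.
Check: d/dy[- \frac{2 \log{\left(y^{2} + 6 \right)}}{3}] = - \frac{4 y}{3 y^{2} + 18}, which equals f(y).

An antiderivative is F(y) = - \frac{2 \log{\left(y^{2} + 6 \right)}}{3}.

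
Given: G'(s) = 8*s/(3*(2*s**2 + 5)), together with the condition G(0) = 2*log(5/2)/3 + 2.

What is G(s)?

The substitution u = s**2 + 5/2 works: G'(s) is exactly (dG/du)*(du/ds) for that inner function.
A general antiderivative is 2*log(s**2 + 5/2)/3 + C.
The condition gives C = 2*log(5/2)/3 + 2 - (2*log(5/2)/3) = 2.
So G(s) = 2*log(s**2 + 5/2)/3 + 2.
Check: d/ds[2*log(s**2 + 5/2)/3 + 2] = 8*s/(6*s**2 + 15), which equals G'(s).

G(s) = 2*log(s**2 + 5/2)/3 + 2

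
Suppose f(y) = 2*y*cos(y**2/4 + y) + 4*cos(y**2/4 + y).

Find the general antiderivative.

The substitution u = y**2/4 + y works: f is exactly (dF/du)*(du/dy) for that inner function.
Check: d/dy[4*sin(y**2/4 + y)] = 2*y*cos(y**2/4 + y) + 4*cos(y**2/4 + y) = f(y).

F(y) = 4*sin(y**2/4 + y) + C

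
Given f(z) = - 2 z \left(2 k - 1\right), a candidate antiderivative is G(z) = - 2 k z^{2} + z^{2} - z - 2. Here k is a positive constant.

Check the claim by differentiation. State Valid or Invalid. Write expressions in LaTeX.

d/dz[G] = - 4 k z + 2 z - 1
d/dz[G] - f(z) = -1 != 0.

Invalid: d/dz[G] - f = -1, which is not 0.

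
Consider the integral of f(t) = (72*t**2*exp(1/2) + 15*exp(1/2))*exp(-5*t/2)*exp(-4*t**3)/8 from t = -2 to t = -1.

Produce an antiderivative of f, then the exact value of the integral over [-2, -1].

The substitution u = -4*t**3 - 5*t/2 + 1/2 works: f is exactly (dF/du)*(du/dt) for that inner function.
F(t) = -3*exp(1/2)*exp(-5*t/2)*exp(-4*t**3)/4 is an antiderivative of f.
Check: d/dt[-3*exp(1/2)*exp(-5*t/2)*exp(-4*t**3)/4] = (72*t**2*exp(1/2) + 15*exp(1/2))*exp(-5*t/2)*exp(-4*t**3)/8 = f(t).
F(-1) = -3*exp(7)/4; F(-2) = -3*exp(75/2)/4.
Integral = F(-1) - F(-2) = -3*exp(7)/4 + 3*exp(75/2)/4.

Antiderivative: F(t) = -3*exp(1/2)*exp(-5*t/2)*exp(-4*t**3)/4; value = -3*exp(7)/4 + 3*exp(75/2)/4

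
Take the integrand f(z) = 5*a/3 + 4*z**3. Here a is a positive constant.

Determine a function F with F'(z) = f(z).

An antiderivative is F(z) = z*(5*a + 3*z**3)/3.

For F(z) to be correct the identity F'(z) - f(z) = 0 must hold.
Check: d/dz[z*(5*a + 3*z**3)/3] = 5*a/3 + 4*z**3 = f(z).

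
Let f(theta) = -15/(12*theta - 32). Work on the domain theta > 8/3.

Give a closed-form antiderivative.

For F(theta) to be correct the identity F'(theta) - f(theta) = 0 must hold.
Check: d/dtheta[-5*log(3*theta/2 - 4)/4] = -15/(12*theta - 32) = f(theta).

An antiderivative is F(theta) = -5*log(3*theta/2 - 4)/4.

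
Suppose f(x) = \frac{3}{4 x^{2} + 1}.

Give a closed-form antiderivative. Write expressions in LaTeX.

Check any antiderivative F(x) by computing F'(x) and comparing it with f(x).
Check: d/dx[\frac{3 \operatorname{atan}{\left(2 x \right)}}{2}] = \frac{3}{4 x^{2} + 1} = f(x).

An antiderivative is F(x) = \frac{3 \operatorname{atan}{\left(2 x \right)}}{2}.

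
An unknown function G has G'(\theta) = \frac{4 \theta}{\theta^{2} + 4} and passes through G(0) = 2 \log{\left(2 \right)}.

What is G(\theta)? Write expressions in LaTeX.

The substitution u = \frac{\theta^{2}}{2} + 2 works: G'(\theta) is exactly (dG/du)*(du/d\theta) for that inner function.
A general antiderivative is 2 \log{\left(\frac{\theta^{2}}{2} + 2 \right)} + C.
The condition gives C = 2 \log{\left(2 \right)} - (2 \log{\left(2 \right)}) = 0.
So G(\theta) = 2 \log{\left(\frac{\theta^{2}}{2} + 2 \right)}.
Check: d/d\theta[2 \log{\left(\frac{\theta^{2}}{2} + 2 \right)}] = \frac{4 \theta}{\theta^{2} + 4} = G'(\theta).

G(\theta) = 2 \log{\left(\frac{\theta^{2}}{2} + 2 \right)}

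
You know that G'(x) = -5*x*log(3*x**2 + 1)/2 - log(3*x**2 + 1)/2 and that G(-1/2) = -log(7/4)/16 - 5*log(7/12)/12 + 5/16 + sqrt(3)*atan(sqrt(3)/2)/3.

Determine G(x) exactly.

G(x) = -(15*x**2*log(3*x**2 + 1) - 15*x**2 + 6*x*log(3*x**2 + 1) - 12*x + 5*log(x**2 + 1/3) + 4*sqrt(3)*atan(sqrt(3)*x) - 6)/12

The integrand splits into summands that can be handled one at a time.
A general antiderivative is 5*x**2/4 + x + (-5*x**2/4 - x/2)*log(3*x**2 + 1) - 5*log(x**2 + 1/3)/12 - sqrt(3)*atan(sqrt(3)*x)/3 + C.
The condition gives C = -log(7/4)/16 - 5*log(7/12)/12 + 5/16 + sqrt(3)*atan(sqrt(3)/2)/3 - (-3/16 - log(7/4)/16 - 5*log(7/12)/12 + sqrt(3)*atan(sqrt(3)/2)/3) = 1/2.
So G(x) = -(15*x**2*log(3*x**2 + 1) - 15*x**2 + 6*x*log(3*x**2 + 1) - 12*x + 5*log(x**2 + 1/3) + 4*sqrt(3)*atan(sqrt(3)*x) - 6)/12.
Check: d/dx[-(15*x**2*log(3*x**2 + 1) - 15*x**2 + 6*x*log(3*x**2 + 1) - 12*x + 5*log(x**2 + 1/3) + 4*sqrt(3)*atan(sqrt(3)*x) - 6)/12] = -5*x*log(3*x**2 + 1)/2 - log(3*x**2 + 1)/2 = G'(x).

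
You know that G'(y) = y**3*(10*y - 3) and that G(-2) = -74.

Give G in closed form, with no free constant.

G(y) = 2*y**5 - 3*y**4/4 + 2

A candidate passes only if d/dy[G] lands on the given G'(y) exactly.
A general antiderivative is 2*y**5 - 3*y**4/4 + 2 + C.
The condition gives C = -74 - (-74) = 0.
So G(y) = 2*y**5 - 3*y**4/4 + 2.
Check: d/dy[2*y**5 - 3*y**4/4 + 2] = 10*y**4 - 3*y**3, which equals G'(y).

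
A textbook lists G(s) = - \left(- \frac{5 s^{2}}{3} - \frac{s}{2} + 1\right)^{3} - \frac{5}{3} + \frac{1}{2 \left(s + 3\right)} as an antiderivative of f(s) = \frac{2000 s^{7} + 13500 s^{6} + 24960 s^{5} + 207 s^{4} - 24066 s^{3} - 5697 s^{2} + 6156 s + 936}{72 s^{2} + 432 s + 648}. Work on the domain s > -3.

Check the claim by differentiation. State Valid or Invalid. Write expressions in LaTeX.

d/ds[G] = \frac{2000 s^{7} + 13500 s^{6} + 24960 s^{5} + 207 s^{4} - 24066 s^{3} - 5697 s^{2} + 6156 s + 936}{72 s^{2} + 432 s + 648}
This equals f(s) exactly, so the claim holds.

Valid: G'(s) = f(s).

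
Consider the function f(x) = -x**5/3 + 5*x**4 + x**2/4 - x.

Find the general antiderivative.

F(x) = -x**6/18 + x**5 + x**3/12 - x**2/2 + C

Integrate term by term and add the pieces.
Check: d/dx[-x**6/18 + x**5 + x**3/12 - x**2/2] = -x**5/3 + 5*x**4 + x**2/4 - x = f(x).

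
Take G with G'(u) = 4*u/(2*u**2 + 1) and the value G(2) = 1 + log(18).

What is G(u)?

The substitution w = 4*u**2 + 2 works: G'(u) is exactly (dG/dw)*(dw/du) for that inner function.
A general antiderivative is log(4*u**2 + 2) + C.
The condition gives C = 1 + log(18) - (log(18)) = 1.
So G(u) = log(2*u**2 + 1) + log(2) + 1.
Check: d/du[log(2*u**2 + 1) + log(2) + 1] = 4*u/(2*u**2 + 1) = G'(u).

G(u) = log(2*u**2 + 1) + log(2) + 1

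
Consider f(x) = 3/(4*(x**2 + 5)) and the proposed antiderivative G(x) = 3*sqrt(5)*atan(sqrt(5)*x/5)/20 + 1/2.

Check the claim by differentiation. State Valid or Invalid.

Valid. The derivative of G reproduces f.

d/dx[G] = 3/(4*x**2 + 20)
This equals f(x) exactly, so the claim holds.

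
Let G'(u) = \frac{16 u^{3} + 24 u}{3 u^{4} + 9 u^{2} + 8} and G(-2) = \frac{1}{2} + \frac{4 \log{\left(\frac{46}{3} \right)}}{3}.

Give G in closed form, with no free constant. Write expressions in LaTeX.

G(u) = \frac{8 \log{\left(\frac{u^{4}}{2} + \frac{3 u^{2}}{2} + \frac{4}{3} \right)} + 3}{6}

The substitution w = \frac{u^{4}}{2} + \frac{3 u^{2}}{2} + \frac{4}{3} works: G'(u) is exactly (dG/dw)*(dw/du) for that inner function.
A general antiderivative is \frac{4 \log{\left(\frac{u^{4}}{2} + \frac{3 u^{2}}{2} + \frac{4}{3} \right)}}{3} + C.
The condition gives C = \frac{1}{2} + \frac{4 \log{\left(\frac{46}{3} \right)}}{3} - (\frac{4 \log{\left(\frac{46}{3} \right)}}{3}) = \frac{1}{2}.
So G(u) = \frac{8 \log{\left(\frac{u^{4}}{2} + \frac{3 u^{2}}{2} + \frac{4}{3} \right)} + 3}{6}.
Check: d/du[\frac{8 \log{\left(\frac{u^{4}}{2} + \frac{3 u^{2}}{2} + \frac{4}{3} \right)} + 3}{6}] = \frac{16 u^{3} + 24 u}{3 u^{4} + 9 u^{2} + 8} = G'(u).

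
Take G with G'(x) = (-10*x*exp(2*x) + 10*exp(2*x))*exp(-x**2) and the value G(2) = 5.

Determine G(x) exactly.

The substitution u = -x**2 + 2*x works: G'(x) is exactly (dG/du)*(du/dx) for that inner function.
A general antiderivative is 5*exp(-x**2 + 2*x) + C.
The condition gives C = 5 - (5) = 0.
So G(x) = 5*exp(2*x)*exp(-x**2).
Check: d/dx[5*exp(2*x)*exp(-x**2)] = (-10*x*exp(2*x) + 10*exp(2*x))*exp(-x**2) = G'(x).

G(x) = 5*exp(2*x)*exp(-x**2)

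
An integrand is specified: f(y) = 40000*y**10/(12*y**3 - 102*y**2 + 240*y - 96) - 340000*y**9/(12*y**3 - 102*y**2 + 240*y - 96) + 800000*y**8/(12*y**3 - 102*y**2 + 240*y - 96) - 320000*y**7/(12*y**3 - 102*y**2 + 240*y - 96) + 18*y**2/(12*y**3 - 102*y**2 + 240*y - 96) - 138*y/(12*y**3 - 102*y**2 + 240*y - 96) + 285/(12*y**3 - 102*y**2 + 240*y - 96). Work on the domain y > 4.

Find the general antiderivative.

F(y) = 1250*y**8/3 + 3*log(2*y - 1)/2 - 1/(2*y - 8) + C

The integrand splits into summands that can be handled one at a time.
Check: d/dy[1250*y**8/3 + 3*log(2*y - 1)/2 - 1/(2*y - 8)] = (40000*y**10 - 340000*y**9 + 800000*y**8 - 320000*y**7 + 18*y**2 - 138*y + 285)/(12*y**3 - 102*y**2 + 240*y - 96), which equals f(y).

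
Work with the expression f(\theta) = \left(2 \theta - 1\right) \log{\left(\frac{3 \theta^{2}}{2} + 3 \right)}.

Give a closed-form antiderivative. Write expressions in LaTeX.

A candidate is checked by its d/d\theta: the result must match f(\theta).
Check: d/d\theta[\theta^{2} \log{\left(\frac{3 \theta^{2}}{2} + 3 \right)} - \theta^{2} - \theta \log{\left(\frac{3 \theta^{2}}{2} + 3 \right)} + 2 \theta + 2 \log{\left(\theta^{2} + 2 \right)} - 2 \sqrt{2} \operatorname{atan}{\left(\frac{\sqrt{2} \theta}{2} \right)}] = 2 \theta \log{\left(\frac{\theta^{2}}{2} + 1 \right)} + 2 \theta \log{\left(3 \right)} - \log{\left(\frac{\theta^{2}}{2} + 1 \right)} - \log{\left(3 \right)}, which equals f(\theta).

An antiderivative is F(\theta) = \theta^{2} \log{\left(\frac{3 \theta^{2}}{2} + 3 \right)} - \theta^{2} - \theta \log{\left(\frac{3 \theta^{2}}{2} + 3 \right)} + 2 \theta + 2 \log{\left(\theta^{2} + 2 \right)} - 2 \sqrt{2} \operatorname{atan}{\left(\frac{\sqrt{2} \theta}{2} \right)}.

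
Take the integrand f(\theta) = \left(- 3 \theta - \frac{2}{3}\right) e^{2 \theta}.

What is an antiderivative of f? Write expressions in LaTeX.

f has the shape u'v + uv' for u = \frac{5}{12} - \frac{3 \theta}{2} and v = e^{2 \theta} — it is the derivative of the product u*v.
Check: d/d\theta[\frac{\left(5 - 18 \theta\right) e^{2 \theta}}{12}] = - 3 \theta e^{2 \theta} - \frac{2 e^{2 \theta}}{3}, which equals f(\theta).

An antiderivative is F(\theta) = \frac{\left(5 - 18 \theta\right) e^{2 \theta}}{12}.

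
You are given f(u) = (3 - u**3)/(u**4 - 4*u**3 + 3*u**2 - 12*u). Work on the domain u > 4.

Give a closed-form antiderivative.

An antiderivative is F(u) = -(19*log(u) + 61*log(u - 4) - 2*log(u**2 + 3) + 20*sqrt(3)*atan(sqrt(3)*u/3))/76.

Factor the denominator (u*(u - 4)*(u**2 + 3)) and decompose: f = (u - 15)/(19*(u**2 + 3)) - 61/(76*(u - 4)) - 1/(4*u); each piece integrates to a log, atan, or power term.
Check: d/du[-(19*log(u) + 61*log(u - 4) - 2*log(u**2 + 3) + 20*sqrt(3)*atan(sqrt(3)*u/3))/76] = (3 - u**3)/(u**4 - 4*u**3 + 3*u**2 - 12*u) = f(u).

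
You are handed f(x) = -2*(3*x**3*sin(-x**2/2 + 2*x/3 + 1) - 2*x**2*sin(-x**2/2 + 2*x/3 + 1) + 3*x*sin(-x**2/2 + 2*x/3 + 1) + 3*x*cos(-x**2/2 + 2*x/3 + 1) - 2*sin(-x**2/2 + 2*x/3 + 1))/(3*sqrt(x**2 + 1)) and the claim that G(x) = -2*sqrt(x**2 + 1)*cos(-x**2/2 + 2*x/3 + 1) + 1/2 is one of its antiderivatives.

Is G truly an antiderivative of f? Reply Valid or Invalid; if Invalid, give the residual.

d/dx[G] = (-6*x**3*sin(-x**2/2 + 2*x/3 + 1) + 4*x**2*sin(-x**2/2 + 2*x/3 + 1) - 6*x*sin(-x**2/2 + 2*x/3 + 1) - 6*x*cos(-x**2/2 + 2*x/3 + 1) + 4*sin(-x**2/2 + 2*x/3 + 1))/(3*sqrt(x**2 + 1))
This equals f(x) exactly, so the claim holds.

Valid. The derivative of G reproduces f.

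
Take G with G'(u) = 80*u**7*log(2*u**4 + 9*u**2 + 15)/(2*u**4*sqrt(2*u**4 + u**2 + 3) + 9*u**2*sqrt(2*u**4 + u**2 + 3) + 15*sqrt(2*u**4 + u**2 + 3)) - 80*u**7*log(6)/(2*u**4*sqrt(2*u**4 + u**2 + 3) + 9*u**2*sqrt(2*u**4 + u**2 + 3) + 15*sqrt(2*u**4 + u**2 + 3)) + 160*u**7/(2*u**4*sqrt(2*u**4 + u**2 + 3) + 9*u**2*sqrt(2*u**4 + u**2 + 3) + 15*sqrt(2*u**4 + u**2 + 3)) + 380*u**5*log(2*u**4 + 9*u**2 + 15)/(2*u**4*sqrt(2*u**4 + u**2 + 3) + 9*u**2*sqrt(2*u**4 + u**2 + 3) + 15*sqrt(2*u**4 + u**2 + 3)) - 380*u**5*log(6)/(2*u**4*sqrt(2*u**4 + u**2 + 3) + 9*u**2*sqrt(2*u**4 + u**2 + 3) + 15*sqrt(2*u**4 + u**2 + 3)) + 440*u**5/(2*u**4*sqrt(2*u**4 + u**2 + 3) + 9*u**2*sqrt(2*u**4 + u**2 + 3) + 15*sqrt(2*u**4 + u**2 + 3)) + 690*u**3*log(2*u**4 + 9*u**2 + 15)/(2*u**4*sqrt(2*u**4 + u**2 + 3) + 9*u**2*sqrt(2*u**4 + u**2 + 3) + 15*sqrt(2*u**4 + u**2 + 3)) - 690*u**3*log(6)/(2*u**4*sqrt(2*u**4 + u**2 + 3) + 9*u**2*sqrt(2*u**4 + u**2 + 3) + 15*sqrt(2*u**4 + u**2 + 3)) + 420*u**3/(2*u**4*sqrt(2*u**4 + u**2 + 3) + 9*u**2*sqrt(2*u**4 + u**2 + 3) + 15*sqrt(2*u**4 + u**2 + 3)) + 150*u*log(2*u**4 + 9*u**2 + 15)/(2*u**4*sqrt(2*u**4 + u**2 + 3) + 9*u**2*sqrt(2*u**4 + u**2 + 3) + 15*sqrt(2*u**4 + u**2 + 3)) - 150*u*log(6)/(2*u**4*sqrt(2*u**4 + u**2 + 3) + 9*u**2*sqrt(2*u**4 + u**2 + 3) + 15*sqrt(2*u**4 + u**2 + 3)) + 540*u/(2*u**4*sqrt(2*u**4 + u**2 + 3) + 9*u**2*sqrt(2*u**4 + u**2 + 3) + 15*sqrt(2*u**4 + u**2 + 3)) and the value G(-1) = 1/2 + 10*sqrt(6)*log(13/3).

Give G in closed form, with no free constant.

G'(u) has the shape v'r + vr' for v = 10*sqrt(2*u**4 + u**2 + 3) and r = log(u**4/3 + 3*u**2/2 + 5/2) — it is the derivative of the product v*r.
A general antiderivative is 10*sqrt(2*u**4 + u**2 + 3)*log(u**4/3 + 3*u**2/2 + 5/2) + C.
The condition gives C = 1/2 + 10*sqrt(6)*log(13/3) - (10*sqrt(6)*log(13/3)) = 1/2.
So G(u) = 10*sqrt(2*u**4 + u**2 + 3)*log(u**4/3 + 3*u**2/2 + 5/2) + 1/2.
Check: d/du[10*sqrt(2*u**4 + u**2 + 3)*log(u**4/3 + 3*u**2/2 + 5/2) + 1/2] = (80*u**7*log(2*u**4 + 9*u**2 + 15) - 80*u**7*log(6) + 160*u**7 + 380*u**5*log(2*u**4 + 9*u**2 + 15) - 380*u**5*log(6) + 440*u**5 + 690*u**3*log(2*u**4 + 9*u**2 + 15) - 690*u**3*log(6) + 420*u**3 + 150*u*log(2*u**4 + 9*u**2 + 15) - 150*u*log(6) + 540*u)/(2*u**4*sqrt(2*u**4 + u**2 + 3) + 9*u**2*sqrt(2*u**4 + u**2 + 3) + 15*sqrt(2*u**4 + u**2 + 3)), which equals G'(u).

G(u) = 10*sqrt(2*u**4 + u**2 + 3)*log(u**4/3 + 3*u**2/2 + 5/2) + 1/2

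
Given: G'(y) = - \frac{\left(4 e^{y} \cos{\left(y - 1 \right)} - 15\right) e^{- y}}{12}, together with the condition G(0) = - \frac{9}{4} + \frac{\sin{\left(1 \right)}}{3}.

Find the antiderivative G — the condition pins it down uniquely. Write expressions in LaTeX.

Any candidate G(y) must reproduce the stated G'(y) exactly.
A general antiderivative is - \frac{\sin{\left(y - 1 \right)}}{3} - \frac{5 e^{- y}}{4} + C.
The condition gives C = - \frac{9}{4} + \frac{\sin{\left(1 \right)}}{3} - (- \frac{5}{4} + \frac{\sin{\left(1 \right)}}{3}) = -1.
So G(y) = \frac{\left(- 4 e^{y} \sin{\left(y - 1 \right)} - 12 e^{y} - 15\right) e^{- y}}{12}.
Check: d/dy[\frac{\left(- 4 e^{y} \sin{\left(y - 1 \right)} - 12 e^{y} - 15\right) e^{- y}}{12}] = \frac{\left(- 4 e^{y} \cos{\left(y - 1 \right)} + 15\right) e^{- y}}{12}, which equals G'(y).

G(y) = \frac{\left(- 4 e^{y} \sin{\left(y - 1 \right)} - 12 e^{y} - 15\right) e^{- y}}{12}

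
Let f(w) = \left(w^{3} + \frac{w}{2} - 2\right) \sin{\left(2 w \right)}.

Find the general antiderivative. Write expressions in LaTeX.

Any candidate F(w) must reproduce f(w) exactly when differentiated.
Check: d/dw[- \frac{w^{3} \cos{\left(2 w \right)}}{2} + \frac{3 w^{2} \sin{\left(2 w \right)}}{4} + \frac{w \cos{\left(2 w \right)}}{2} - \frac{\sin{\left(2 w \right)}}{4} + \cos{\left(2 w \right)}] = w^{3} \sin{\left(2 w \right)} + \frac{w \sin{\left(2 w \right)}}{2} - 2 \sin{\left(2 w \right)}, which equals f(w).

F(w) = - \frac{w^{3} \cos{\left(2 w \right)}}{2} + \frac{3 w^{2} \sin{\left(2 w \right)}}{4} + \frac{w \cos{\left(2 w \right)}}{2} - \frac{\sin{\left(2 w \right)}}{4} + \cos{\left(2 w \right)} + C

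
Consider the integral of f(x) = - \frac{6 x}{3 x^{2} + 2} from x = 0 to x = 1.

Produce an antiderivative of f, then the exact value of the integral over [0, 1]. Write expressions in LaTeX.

The substitution u = \frac{3 x^{2}}{2} + 1 works: f is exactly (dF/du)*(du/dx) for that inner function.
F(x) = - \log{\left(\frac{3 x^{2}}{2} + 1 \right)} is an antiderivative of f.
Check: d/dx[- \log{\left(\frac{3 x^{2}}{2} + 1 \right)}] = - \frac{6 x}{3 x^{2} + 2} = f(x).
F(1) = - \log{\left(\frac{5}{2} \right)}; F(0) = 0.
Integral = F(1) - F(0) = - \log{\left(\frac{5}{2} \right)}.

Antiderivative: F(x) = - \log{\left(\frac{3 x^{2}}{2} + 1 \right)}; value = - \log{\left(\frac{5}{2} \right)}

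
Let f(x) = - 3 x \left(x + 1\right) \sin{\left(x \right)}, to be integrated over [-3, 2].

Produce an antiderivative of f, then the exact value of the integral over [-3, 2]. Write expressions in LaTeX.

Antiderivative: F(x) = 3 x^{2} \cos{\left(x \right)} - 6 x \sin{\left(x \right)} + 3 x \cos{\left(x \right)} - 3 \sin{\left(x \right)} - 6 \cos{\left(x \right)}; value = - 15 \sin{\left(2 \right)} + 12 \cos{\left(2 \right)} + 15 \sin{\left(3 \right)} - 12 \cos{\left(3 \right)}

Any candidate F(x) must reproduce f(x) exactly when differentiated.
F(x) = 3 x^{2} \cos{\left(x \right)} - 6 x \sin{\left(x \right)} + 3 x \cos{\left(x \right)} - 3 \sin{\left(x \right)} - 6 \cos{\left(x \right)} is an antiderivative of f.
Check: d/dx[3 x^{2} \cos{\left(x \right)} - 6 x \sin{\left(x \right)} + 3 x \cos{\left(x \right)} - 3 \sin{\left(x \right)} - 6 \cos{\left(x \right)}] = - 3 x^{2} \sin{\left(x \right)} - 3 x \sin{\left(x \right)}, which equals f(x).
F(2) = - 15 \sin{\left(2 \right)} + 12 \cos{\left(2 \right)}; F(-3) = 12 \cos{\left(3 \right)} - 15 \sin{\left(3 \right)}.
Integral = F(2) - F(-3) = - 15 \sin{\left(2 \right)} + 12 \cos{\left(2 \right)} + 15 \sin{\left(3 \right)} - 12 \cos{\left(3 \right)}.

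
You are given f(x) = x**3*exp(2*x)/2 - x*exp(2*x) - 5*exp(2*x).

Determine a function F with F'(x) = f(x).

f has the shape u'v + uv' for u = x**3/4 - 3*x**2/8 - x/8 - 39/16 and v = exp(2*x) — it is the derivative of the product u*v.
Check: d/dx[x**3*exp(2*x)/4 - 3*x**2*exp(2*x)/8 - x*exp(2*x)/8 - 39*exp(2*x)/16] = x**3*exp(2*x)/2 - x*exp(2*x) - 5*exp(2*x) = f(x).

An antiderivative is F(x) = x**3*exp(2*x)/4 - 3*x**2*exp(2*x)/8 - x*exp(2*x)/8 - 39*exp(2*x)/16.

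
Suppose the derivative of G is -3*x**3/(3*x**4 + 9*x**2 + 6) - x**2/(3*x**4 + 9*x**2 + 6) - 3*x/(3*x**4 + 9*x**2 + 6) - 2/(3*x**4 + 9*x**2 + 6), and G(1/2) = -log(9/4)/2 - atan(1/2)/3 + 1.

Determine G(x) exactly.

The integrand splits into summands that can be handled one at a time.
A general antiderivative is -log(x**2 + 2)/2 - atan(x)/3 + C.
The condition gives C = -log(9/4)/2 - atan(1/2)/3 + 1 - (-log(9/4)/2 - atan(1/2)/3) = 1.
So G(x) = -log(x**2 + 2)/2 - atan(x)/3 + 1.
Check: d/dx[-log(x**2 + 2)/2 - atan(x)/3 + 1] = (-3*x**3 - x**2 - 3*x - 2)/(3*x**4 + 9*x**2 + 6), which equals G'(x).

G(x) = -log(x**2 + 2)/2 - atan(x)/3 + 1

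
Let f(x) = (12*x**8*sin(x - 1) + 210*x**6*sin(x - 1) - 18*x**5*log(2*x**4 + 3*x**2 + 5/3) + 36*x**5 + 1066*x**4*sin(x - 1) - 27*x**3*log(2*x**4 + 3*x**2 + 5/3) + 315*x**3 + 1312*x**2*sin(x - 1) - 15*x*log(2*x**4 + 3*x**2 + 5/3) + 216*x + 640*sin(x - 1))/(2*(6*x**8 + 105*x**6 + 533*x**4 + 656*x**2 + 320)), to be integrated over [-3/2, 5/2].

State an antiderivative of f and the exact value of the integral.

Any candidate F(x) must reproduce f(x) exactly when differentiated.
F(x) = (-4*x**2*cos(x - 1) + 3*log(2*x**4 + 3*x**2 + 5/3) - 32*cos(x - 1))/(4*x**2 + 32) is an antiderivative of f.
Check: d/dx[(-4*x**2*cos(x - 1) + 3*log(2*x**4 + 3*x**2 + 5/3) - 32*cos(x - 1))/(4*x**2 + 32)] = (12*x**8*sin(x - 1) + 210*x**6*sin(x - 1) - 18*x**5*log(2*x**4 + 3*x**2 + 5/3) + 36*x**5 + 1066*x**4*sin(x - 1) - 27*x**3*log(2*x**4 + 3*x**2 + 5/3) + 315*x**3 + 1312*x**2*sin(x - 1) - 15*x*log(2*x**4 + 3*x**2 + 5/3) + 216*x + 640*sin(x - 1))/(12*x**8 + 210*x**6 + 1066*x**4 + 1312*x**2 + 640), which equals f(x).
F(5/2) = -cos(3/2) + log(2365/24)/19; F(-3/2) = 3*log(445/24)/41 - cos(5/2).
Integral = F(5/2) - F(-3/2) = cos(5/2) - 3*log(445/24)/41 - cos(3/2) + log(2365/24)/19.

Antiderivative: F(x) = (-4*x**2*cos(x - 1) + 3*log(2*x**4 + 3*x**2 + 5/3) - 32*cos(x - 1))/(4*x**2 + 32); value = cos(5/2) - 3*log(445/24)/41 - cos(3/2) + log(2365/24)/19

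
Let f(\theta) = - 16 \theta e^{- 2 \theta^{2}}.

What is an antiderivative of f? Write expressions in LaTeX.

The substitution u = - 2 \theta^{2} works: f is exactly (dF/du)*(du/d\theta) for that inner function.
Check: d/d\theta[4 e^{- 2 \theta^{2}}] = - 16 \theta e^{- 2 \theta^{2}} = f(\theta).

An antiderivative is F(\theta) = 4 e^{- 2 \theta^{2}}.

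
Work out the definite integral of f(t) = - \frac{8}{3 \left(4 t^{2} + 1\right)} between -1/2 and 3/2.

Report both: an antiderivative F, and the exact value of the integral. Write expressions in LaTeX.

Whatever form F(t) takes, F'(t) = f(t) is non-negotiable.
F(t) = - \frac{4 \operatorname{atan}{\left(2 t \right)}}{3} is an antiderivative of f.
Check: d/dt[- \frac{4 \operatorname{atan}{\left(2 t \right)}}{3}] = - \frac{8}{12 t^{2} + 3}, which equals f(t).
F(3/2) = - \frac{4 \operatorname{atan}{\left(3 \right)}}{3}; F(-1/2) = \frac{\pi}{3}.
Integral = F(3/2) - F(-1/2) = - \frac{4 \operatorname{atan}{\left(3 \right)}}{3} - \frac{\pi}{3}.

Antiderivative: F(t) = - \frac{4 \operatorname{atan}{\left(2 t \right)}}{3}; value = - \frac{4 \operatorname{atan}{\left(3 \right)}}{3} - \frac{\pi}{3}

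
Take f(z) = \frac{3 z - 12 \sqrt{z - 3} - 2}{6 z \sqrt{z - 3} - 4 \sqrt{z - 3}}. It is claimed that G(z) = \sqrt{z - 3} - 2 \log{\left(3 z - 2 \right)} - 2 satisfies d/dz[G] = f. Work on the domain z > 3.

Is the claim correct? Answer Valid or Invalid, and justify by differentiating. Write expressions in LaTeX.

d/dz[G] = \frac{3 z - 12 \sqrt{z - 3} - 2}{6 z \sqrt{z - 3} - 4 \sqrt{z - 3}}
This equals f(z) exactly, so the claim holds.

Valid - differentiating G returns exactly f.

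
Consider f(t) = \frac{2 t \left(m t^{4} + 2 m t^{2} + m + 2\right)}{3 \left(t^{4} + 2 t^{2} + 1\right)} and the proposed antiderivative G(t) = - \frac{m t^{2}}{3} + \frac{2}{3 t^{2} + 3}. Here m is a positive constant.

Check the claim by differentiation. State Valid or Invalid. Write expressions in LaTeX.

d/dt[G] = \frac{- 2 m t^{5} - 4 m t^{3} - 2 m t - 4 t}{3 t^{4} + 6 t^{2} + 3}
d/dt[G] - f(t) = \frac{- 4 m t^{5} - 8 m t^{3} - 4 m t - 8 t}{3 t^{4} + 6 t^{2} + 3} != 0.

Invalid: d/dt[G] - f = \frac{- 4 m t^{5} - 8 m t^{3} - 4 m t - 8 t}{3 t^{4} + 6 t^{2} + 3}, which is not 0.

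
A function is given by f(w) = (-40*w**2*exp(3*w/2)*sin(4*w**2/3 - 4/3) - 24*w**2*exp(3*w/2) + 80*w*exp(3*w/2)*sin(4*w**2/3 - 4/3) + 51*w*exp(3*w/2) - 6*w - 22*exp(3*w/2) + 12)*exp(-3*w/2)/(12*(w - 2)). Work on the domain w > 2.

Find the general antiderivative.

Check any antiderivative F(w) by computing F'(w) and comparing it with f(w).
Check: d/dw[-(12*w**2*exp(3*w/2) - 3*w*exp(3*w/2) + 16*exp(3*w/2)*log(w - 2) - 15*exp(3*w/2)*cos(4*w**2/3 - 4/3) - 4)*exp(-3*w/2)/12] = (-40*w**2*exp(3*w/2)*sin(4*w**2/3 - 4/3) - 24*w**2*exp(3*w/2) + 80*w*exp(3*w/2)*sin(4*w**2/3 - 4/3) + 51*w*exp(3*w/2) - 6*w - 22*exp(3*w/2) + 12)/(12*w*exp(3*w/2) - 24*exp(3*w/2)), which equals f(w).

F(w) = -(12*w**2*exp(3*w/2) - 3*w*exp(3*w/2) + 16*exp(3*w/2)*log(w - 2) - 15*exp(3*w/2)*cos(4*w**2/3 - 4/3) - 4)*exp(-3*w/2)/12 + C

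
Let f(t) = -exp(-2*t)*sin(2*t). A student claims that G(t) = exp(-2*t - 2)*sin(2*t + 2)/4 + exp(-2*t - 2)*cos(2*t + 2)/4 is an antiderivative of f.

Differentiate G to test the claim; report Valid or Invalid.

Invalid: d/dt[G] - f = (exp(2)*sin(2*t) - sin(2*t + 2))*exp(-2)*exp(-2*t), which is not 0.

d/dt[G] = -exp(-2)*exp(-2*t)*sin(2*t + 2)
d/dt[G] - f(t) = (exp(2)*sin(2*t) - sin(2*t + 2))*exp(-2)*exp(-2*t) != 0.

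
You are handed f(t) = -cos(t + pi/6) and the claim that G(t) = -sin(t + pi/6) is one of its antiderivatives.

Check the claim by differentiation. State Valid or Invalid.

d/dt[G] = -cos(t + pi/6)
This equals f(t) exactly, so the claim holds.

Valid - differentiating G returns exactly f.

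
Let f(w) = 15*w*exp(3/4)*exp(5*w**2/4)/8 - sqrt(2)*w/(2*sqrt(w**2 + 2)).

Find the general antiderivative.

The integrand splits into summands that can be handled one at a time.
Check: d/dw[-sqrt(w**2/2 + 1) + 3*exp(3/4)*exp(5*w**2/4)/4] = (15*w*sqrt(w**2 + 2)*exp(3/4)*exp(5*w**2/4) - 4*sqrt(2)*w)/(8*sqrt(w**2 + 2)), which equals f(w).

F(w) = -sqrt(w**2/2 + 1) + 3*exp(3/4)*exp(5*w**2/4)/4 + C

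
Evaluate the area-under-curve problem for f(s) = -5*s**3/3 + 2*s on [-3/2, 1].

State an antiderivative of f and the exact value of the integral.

Integrate term by term and add the pieces.
F(s) = -5*s**4/12 + s**2 is an antiderivative of f.
Check: d/ds[-5*s**4/12 + s**2] = -5*s**3/3 + 2*s = f(s).
F(1) = 7/12; F(-3/2) = 9/64.
Integral = F(1) - F(-3/2) = 85/192.

Antiderivative: F(s) = -5*s**4/12 + s**2; value = 85/192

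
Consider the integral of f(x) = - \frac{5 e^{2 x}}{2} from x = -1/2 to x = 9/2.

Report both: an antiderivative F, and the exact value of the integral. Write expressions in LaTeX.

Antiderivative: F(x) = - \frac{5 e^{2 x}}{4}; value = - \frac{5 e^{9}}{4} + \frac{5}{4 e}

For F(x) to be correct the identity F'(x) - f(x) = 0 must hold.
F(x) = - \frac{5 e^{2 x}}{4} is an antiderivative of f.
Check: d/dx[- \frac{5 e^{2 x}}{4}] = - \frac{5 e^{2 x}}{2} = f(x).
F(9/2) = - \frac{5 e^{9}}{4}; F(-1/2) = - \frac{5}{4 e}.
Integral = F(9/2) - F(-1/2) = - \frac{5 e^{9}}{4} + \frac{5}{4 e}.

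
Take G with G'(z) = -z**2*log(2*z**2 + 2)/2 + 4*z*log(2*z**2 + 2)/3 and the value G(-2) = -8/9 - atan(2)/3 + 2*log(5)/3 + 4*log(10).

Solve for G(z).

Integrate term by term and add the pieces.
A general antiderivative is z**3/9 - 2*z**2/3 - z/3 + (-z**3/6 + 2*z**2/3)*log(2*z**2 + 2) + 2*log(z**2 + 1)/3 + atan(z)/3 + C.
The condition gives C = -8/9 - atan(2)/3 + 2*log(5)/3 + 4*log(10) - (-26/9 - atan(2)/3 + 2*log(5)/3 + 4*log(10)) = 2.
So G(z) = -z**3*log(z**2 + 1)/6 - z**3*log(2)/6 + z**3/9 + 2*z**2*log(z**2 + 1)/3 - 2*z**2/3 + 2*z**2*log(2)/3 - z/3 + 2*log(z**2 + 1)/3 + atan(z)/3 + 2.
Check: d/dz[-z**3*log(z**2 + 1)/6 - z**3*log(2)/6 + z**3/9 + 2*z**2*log(z**2 + 1)/3 - 2*z**2/3 + 2*z**2*log(2)/3 - z/3 + 2*log(z**2 + 1)/3 + atan(z)/3 + 2] = -z**2*log(z**2 + 1)/2 - z**2*log(2)/2 + 4*z*log(z**2 + 1)/3 + 4*z*log(2)/3, which equals G'(z).

G(z) = -z**3*log(z**2 + 1)/6 - z**3*log(2)/6 + z**3/9 + 2*z**2*log(z**2 + 1)/3 - 2*z**2/3 + 2*z**2*log(2)/3 - z/3 + 2*log(z**2 + 1)/3 + atan(z)/3 + 2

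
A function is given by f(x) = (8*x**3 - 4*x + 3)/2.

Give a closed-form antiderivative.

Check any antiderivative F(x) by computing F'(x) and comparing it with f(x).
Check: d/dx[x**4 - x**2 + 3*x/2] = 4*x**3 - 2*x + 3/2, which equals f(x).

An antiderivative is F(x) = x**4 - x**2 + 3*x/2.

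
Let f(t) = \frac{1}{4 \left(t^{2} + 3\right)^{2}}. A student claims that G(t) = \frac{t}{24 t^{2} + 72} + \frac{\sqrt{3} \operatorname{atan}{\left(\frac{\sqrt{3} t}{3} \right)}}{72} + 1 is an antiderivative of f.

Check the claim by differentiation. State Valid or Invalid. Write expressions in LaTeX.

Valid - the claim checks out under differentiation.

d/dt[G] = \frac{1}{4 t^{4} + 24 t^{2} + 36}
This equals f(t) exactly, so the claim holds.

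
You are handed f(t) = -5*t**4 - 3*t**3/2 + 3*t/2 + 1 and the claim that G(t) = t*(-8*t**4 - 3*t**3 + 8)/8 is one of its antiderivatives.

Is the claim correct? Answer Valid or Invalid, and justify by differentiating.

d/dt[G] = -5*t**4 - 3*t**3/2 + 1
d/dt[G] - f(t) = -3*t/2 != 0.

Invalid: d/dt[G] - f = -3*t/2, which is not 0.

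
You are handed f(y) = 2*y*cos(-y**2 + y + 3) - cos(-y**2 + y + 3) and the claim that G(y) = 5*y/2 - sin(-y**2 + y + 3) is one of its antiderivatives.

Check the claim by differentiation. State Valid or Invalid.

Invalid: d/dy[G] - f = 5/2, which is not 0.

d/dy[G] = 2*y*cos(-y**2 + y + 3) - cos(-y**2 + y + 3) + 5/2
d/dy[G] - f(y) = 5/2 != 0.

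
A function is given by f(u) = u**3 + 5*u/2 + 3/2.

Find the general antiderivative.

F(u) = u**4/4 + 5*u**2/4 + 3*u/2 + C

The integrand splits into summands that can be handled one at a time.
Check: d/du[u**4/4 + 5*u**2/4 + 3*u/2] = u**3 + 5*u/2 + 3/2 = f(u).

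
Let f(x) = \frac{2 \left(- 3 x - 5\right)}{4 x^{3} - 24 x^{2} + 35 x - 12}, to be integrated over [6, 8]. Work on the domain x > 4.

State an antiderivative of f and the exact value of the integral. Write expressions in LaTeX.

Factor the denominator (\left(x - 4\right) \left(2 x - 3\right) \left(2 x - 1\right)) and decompose: f = - \frac{13}{7 \left(2 x - 1\right)} + \frac{19}{5 \left(2 x - 3\right)} - \frac{34}{35 \left(x - 4\right)}; each piece integrates to a log, atan, or power term.
F(x) = - \frac{34 \log{\left(x - 4 \right)}}{35} + \frac{19 \log{\left(x - \frac{3}{2} \right)}}{10} - \frac{13 \log{\left(x - \frac{1}{2} \right)}}{14} is an antiderivative of f.
Check: d/dx[- \frac{34 \log{\left(x - 4 \right)}}{35} + \frac{19 \log{\left(x - \frac{3}{2} \right)}}{10} - \frac{13 \log{\left(x - \frac{1}{2} \right)}}{14}] = \frac{- 6 x - 10}{4 x^{3} - 24 x^{2} + 35 x - 12}, which equals f(x).
F(8) = - \frac{13 \log{\left(\frac{15}{2} \right)}}{14} - \frac{34 \log{\left(4 \right)}}{35} + \frac{19 \log{\left(\frac{13}{2} \right)}}{10}; F(6) = - \frac{13 \log{\left(\frac{11}{2} \right)}}{14} - \frac{34 \log{\left(2 \right)}}{35} + \frac{19 \log{\left(\frac{9}{2} \right)}}{10}.
Integral = F(8) - F(6) = - \frac{19 \log{\left(\frac{9}{2} \right)}}{10} - \frac{13 \log{\left(\frac{15}{2} \right)}}{14} - \frac{34 \log{\left(4 \right)}}{35} + \frac{34 \log{\left(2 \right)}}{35} + \frac{13 \log{\left(\frac{11}{2} \right)}}{14} + \frac{19 \log{\left(\frac{13}{2} \right)}}{10}.

Antiderivative: F(x) = - \frac{34 \log{\left(x - 4 \right)}}{35} + \frac{19 \log{\left(x - \frac{3}{2} \right)}}{10} - \frac{13 \log{\left(x - \frac{1}{2} \right)}}{14}; value = - \frac{19 \log{\left(\frac{9}{2} \right)}}{10} - \frac{13 \log{\left(\frac{15}{2} \right)}}{14} - \frac{34 \log{\left(4 \right)}}{35} + \frac{34 \log{\left(2 \right)}}{35} + \frac{13 \log{\left(\frac{11}{2} \right)}}{14} + \frac{19 \log{\left(\frac{13}{2} \right)}}{10}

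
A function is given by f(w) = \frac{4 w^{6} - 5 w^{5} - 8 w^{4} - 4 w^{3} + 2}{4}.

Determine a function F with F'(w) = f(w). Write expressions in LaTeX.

Recover f(w) by differentiating a candidate F(w); any mismatch rules it out.
Check: d/dw[\frac{w \left(120 w^{6} - 175 w^{5} - 336 w^{4} - 210 w^{3} + 420\right)}{840}] = w^{6} - \frac{5 w^{5}}{4} - 2 w^{4} - w^{3} + \frac{1}{2}, which equals f(w).

An antiderivative is F(w) = \frac{w \left(120 w^{6} - 175 w^{5} - 336 w^{4} - 210 w^{3} + 420\right)}{840}.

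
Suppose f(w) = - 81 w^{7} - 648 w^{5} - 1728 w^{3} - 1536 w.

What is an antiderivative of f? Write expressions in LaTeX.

The substitution u = \frac{3 w^{2}}{2} + 4 works: f is exactly (dF/du)*(du/dw) for that inner function.
Check: d/dw[- \frac{81 w^{8}}{8} - 108 w^{6} - 432 w^{4} - 768 w^{2}] = - 81 w^{7} - 648 w^{5} - 1728 w^{3} - 1536 w = f(w).

An antiderivative is F(w) = - \frac{81 w^{8}}{8} - 108 w^{6} - 432 w^{4} - 768 w^{2}.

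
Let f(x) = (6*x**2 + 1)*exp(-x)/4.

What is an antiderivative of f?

f has the shape u'v + uv' for u = -3*x**2/2 - 3*x - 13/4 and v = exp(-x) — it is the derivative of the product u*v.
Check: d/dx[(-6*x**2 - 12*x - 13)*exp(-x)/4] = (6*x**2 + 1)*exp(-x)/4 = f(x).

An antiderivative is F(x) = (-6*x**2 - 12*x - 13)*exp(-x)/4.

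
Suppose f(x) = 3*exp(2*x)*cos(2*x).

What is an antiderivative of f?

An antiderivative F(x) passes only if d/dx[F] lands on f(x) exactly.
Check: d/dx[3*(sin(2*x) + cos(2*x))*exp(2*x)/4] = 3*exp(2*x)*cos(2*x) = f(x).

An antiderivative is F(x) = 3*(sin(2*x) + cos(2*x))*exp(2*x)/4.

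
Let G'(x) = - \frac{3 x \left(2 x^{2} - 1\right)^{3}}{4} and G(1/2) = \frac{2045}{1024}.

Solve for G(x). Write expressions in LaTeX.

The substitution u = \frac{1}{2} - x^{2} works: G'(x) is exactly (dG/du)*(du/dx) for that inner function.
A general antiderivative is - \frac{3 \left(\frac{1}{2} - x^{2}\right)^{4}}{4} + C.
The condition gives C = \frac{2045}{1024} - (- \frac{3}{1024}) = 2.
So G(x) = \frac{128 - 3 \left(1 - 2 x^{2}\right)^{4}}{64}.
Check: d/dx[\frac{128 - 3 \left(1 - 2 x^{2}\right)^{4}}{64}] = - 6 x^{7} + 9 x^{5} - \frac{9 x^{3}}{2} + \frac{3 x}{4}, which equals G'(x).

G(x) = \frac{128 - 3 \left(1 - 2 x^{2}\right)^{4}}{64}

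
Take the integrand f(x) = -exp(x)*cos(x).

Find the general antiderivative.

F(x) = -exp(x)*sin(x)/2 - exp(x)*cos(x)/2 + C

Recover f(x) by differentiating a candidate F(x); any mismatch rules it out.
Check: d/dx[-exp(x)*sin(x)/2 - exp(x)*cos(x)/2] = -exp(x)*cos(x) = f(x).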